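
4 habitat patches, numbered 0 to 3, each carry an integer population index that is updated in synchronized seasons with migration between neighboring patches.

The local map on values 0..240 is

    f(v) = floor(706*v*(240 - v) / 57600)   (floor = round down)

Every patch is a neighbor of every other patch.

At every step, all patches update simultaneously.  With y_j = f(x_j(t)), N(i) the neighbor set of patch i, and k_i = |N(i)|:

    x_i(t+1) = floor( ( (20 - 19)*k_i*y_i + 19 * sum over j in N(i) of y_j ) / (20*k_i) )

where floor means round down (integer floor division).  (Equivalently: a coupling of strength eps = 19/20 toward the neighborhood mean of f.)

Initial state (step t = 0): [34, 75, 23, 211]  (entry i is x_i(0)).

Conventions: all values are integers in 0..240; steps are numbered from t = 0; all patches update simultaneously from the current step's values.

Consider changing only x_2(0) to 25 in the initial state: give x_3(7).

Answer: x_3(7) = 152
Key observation: This trace re-runs the system from the modified initial state.

Derivation:
t=0: [34, 75, 25, 211]
t=1: [96, 78, 101, 99]
t=2: [165, 169, 165, 165]
t=3: [149, 150, 149, 149]
t=4: [165, 165, 165, 165]
t=5: [151, 151, 151, 151]
t=6: [164, 164, 164, 164]
t=7: [152, 152, 152, 152]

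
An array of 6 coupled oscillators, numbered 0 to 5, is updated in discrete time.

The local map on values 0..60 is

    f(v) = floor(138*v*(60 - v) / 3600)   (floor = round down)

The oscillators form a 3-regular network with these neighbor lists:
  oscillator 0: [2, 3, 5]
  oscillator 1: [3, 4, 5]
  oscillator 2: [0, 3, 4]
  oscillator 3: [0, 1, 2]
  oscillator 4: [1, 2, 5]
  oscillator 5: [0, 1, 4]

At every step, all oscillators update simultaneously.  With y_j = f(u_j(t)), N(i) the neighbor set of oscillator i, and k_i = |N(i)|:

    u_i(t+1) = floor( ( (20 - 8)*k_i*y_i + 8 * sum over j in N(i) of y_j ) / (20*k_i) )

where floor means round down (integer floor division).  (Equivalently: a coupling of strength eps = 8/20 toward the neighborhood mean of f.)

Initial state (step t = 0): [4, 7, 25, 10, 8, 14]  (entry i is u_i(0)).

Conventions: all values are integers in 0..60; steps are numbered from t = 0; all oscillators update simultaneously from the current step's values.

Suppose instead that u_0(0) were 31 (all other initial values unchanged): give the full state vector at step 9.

Answer: [34, 34, 34, 34, 34, 34]
Key observation: This trace re-runs the system from the modified initial state.

Derivation:
t=0: [31, 7, 25, 10, 8, 14]
t=1: [30, 16, 28, 22, 18, 22]
t=2: [33, 27, 32, 31, 29, 30]
t=3: [34, 34, 34, 34, 34, 34]
t=4: [33, 33, 33, 33, 33, 33]
t=5: [34, 34, 34, 34, 34, 34]
t=6: [33, 33, 33, 33, 33, 33]
t=7: [34, 34, 34, 34, 34, 34]
t=8: [33, 33, 33, 33, 33, 33]
t=9: [34, 34, 34, 34, 34, 34]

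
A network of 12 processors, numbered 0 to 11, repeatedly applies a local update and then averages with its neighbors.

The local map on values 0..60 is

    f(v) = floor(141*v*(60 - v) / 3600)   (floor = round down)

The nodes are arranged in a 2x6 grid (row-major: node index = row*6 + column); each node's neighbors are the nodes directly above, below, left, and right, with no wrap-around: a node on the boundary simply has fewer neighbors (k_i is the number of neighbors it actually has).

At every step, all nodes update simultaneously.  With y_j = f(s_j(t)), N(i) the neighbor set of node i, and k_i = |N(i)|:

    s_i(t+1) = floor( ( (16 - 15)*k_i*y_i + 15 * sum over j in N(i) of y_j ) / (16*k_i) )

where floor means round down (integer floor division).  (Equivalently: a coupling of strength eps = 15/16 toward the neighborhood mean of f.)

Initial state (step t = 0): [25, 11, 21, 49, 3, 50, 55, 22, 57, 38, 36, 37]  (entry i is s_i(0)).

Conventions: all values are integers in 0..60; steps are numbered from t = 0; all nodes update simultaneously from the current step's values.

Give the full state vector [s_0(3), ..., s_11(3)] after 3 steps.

Answer: [34, 34, 34, 34, 34, 34, 34, 34, 34, 34, 34, 34]

Derivation:
t=0: [25, 11, 21, 49, 3, 50, 55, 22, 57, 38, 36, 37]
t=1: [16, 31, 17, 23, 23, 19, 31, 13, 30, 20, 24, 26]
t=2: [34, 26, 33, 30, 32, 33, 25, 34, 27, 33, 32, 31]
t=3: [34, 34, 34, 34, 34, 34, 34, 34, 34, 34, 34, 34]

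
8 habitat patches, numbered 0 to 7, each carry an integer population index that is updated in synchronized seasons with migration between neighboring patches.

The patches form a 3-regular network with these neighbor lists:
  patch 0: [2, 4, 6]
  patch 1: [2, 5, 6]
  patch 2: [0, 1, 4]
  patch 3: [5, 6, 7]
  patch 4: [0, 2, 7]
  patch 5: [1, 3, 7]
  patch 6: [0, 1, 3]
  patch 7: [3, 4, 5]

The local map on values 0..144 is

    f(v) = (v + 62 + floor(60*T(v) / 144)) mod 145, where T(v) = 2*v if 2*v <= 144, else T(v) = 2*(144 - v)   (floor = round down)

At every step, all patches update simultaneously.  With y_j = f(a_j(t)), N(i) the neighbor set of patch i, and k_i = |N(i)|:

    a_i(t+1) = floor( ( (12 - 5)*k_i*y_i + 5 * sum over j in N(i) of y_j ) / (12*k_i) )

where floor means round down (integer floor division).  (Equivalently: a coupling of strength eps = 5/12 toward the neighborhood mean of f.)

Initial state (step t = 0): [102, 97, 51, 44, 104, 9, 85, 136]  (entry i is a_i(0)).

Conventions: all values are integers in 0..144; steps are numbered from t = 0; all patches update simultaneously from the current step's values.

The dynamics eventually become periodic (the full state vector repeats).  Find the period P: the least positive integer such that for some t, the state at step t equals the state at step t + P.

Simulating step by step:
t=0: [102, 97, 51, 44, 104, 9, 85, 136]
t=1: [47, 50, 28, 108, 48, 80, 64, 72]
t=2: [22, 32, 68, 50, 25, 44, 29, 43]
t=3: [96, 111, 69, 59, 101, 120, 99, 117]
t=4: [51, 53, 47, 37, 52, 52, 49, 51]
t=5: [8, 11, 6, 79, 10, 28, 24, 27]
t=6: [80, 88, 75, 75, 82, 99, 90, 98]
t=7: [50, 51, 49, 50, 50, 52, 51, 52]
t=8: [8, 9, 7, 9, 8, 11, 9, 10]
t=9: [76, 78, 75, 78, 76, 80, 77, 79]
t=10: [49, 49, 49, 49, 49, 50, 49, 49]
t=11: [6, 6, 6, 6, 6, 7, 6, 6]
t=12: [73, 73, 73, 73, 73, 73, 73, 73]
t=13: [49, 49, 49, 49, 49, 49, 49, 49]
t=14: [6, 6, 6, 6, 6, 6, 6, 6]
t=15: [73, 73, 73, 73, 73, 73, 73, 73]

Answer: 3
Key observation: The state at step 12, [73, 73, 73, 73, 73, 73, 73, 73], reappears at step 15 — and no state repeats earlier — so the cycle the system enters has period 3.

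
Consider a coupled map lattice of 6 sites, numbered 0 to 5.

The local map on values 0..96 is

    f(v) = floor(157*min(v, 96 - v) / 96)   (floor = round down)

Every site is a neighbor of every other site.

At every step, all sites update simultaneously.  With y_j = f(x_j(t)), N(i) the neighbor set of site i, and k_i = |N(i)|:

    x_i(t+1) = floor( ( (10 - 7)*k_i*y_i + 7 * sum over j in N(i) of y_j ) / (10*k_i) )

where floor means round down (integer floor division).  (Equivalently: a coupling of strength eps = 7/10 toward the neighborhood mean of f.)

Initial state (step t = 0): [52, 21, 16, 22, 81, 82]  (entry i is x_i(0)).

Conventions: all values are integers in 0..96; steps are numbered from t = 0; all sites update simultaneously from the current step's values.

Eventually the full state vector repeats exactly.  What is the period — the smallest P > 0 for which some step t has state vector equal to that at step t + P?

Simulating step by step:
t=0: [52, 21, 16, 22, 81, 82]
t=1: [41, 35, 33, 35, 33, 33]
t=2: [58, 56, 56, 56, 56, 56]
t=3: [64, 64, 64, 64, 64, 64]
t=4: [52, 52, 52, 52, 52, 52]
t=5: [71, 71, 71, 71, 71, 71]
t=6: [40, 40, 40, 40, 40, 40]
t=7: [65, 65, 65, 65, 65, 65]
t=8: [50, 50, 50, 50, 50, 50]
t=9: [75, 75, 75, 75, 75, 75]
t=10: [34, 34, 34, 34, 34, 34]
t=11: [55, 55, 55, 55, 55, 55]
t=12: [67, 67, 67, 67, 67, 67]
t=13: [47, 47, 47, 47, 47, 47]
t=14: [76, 76, 76, 76, 76, 76]
t=15: [32, 32, 32, 32, 32, 32]
t=16: [52, 52, 52, 52, 52, 52]

Answer: 12
Key observation: The state at step 4, [52, 52, 52, 52, 52, 52], reappears at step 16 — and no state repeats earlier — so the cycle the system enters has period 12.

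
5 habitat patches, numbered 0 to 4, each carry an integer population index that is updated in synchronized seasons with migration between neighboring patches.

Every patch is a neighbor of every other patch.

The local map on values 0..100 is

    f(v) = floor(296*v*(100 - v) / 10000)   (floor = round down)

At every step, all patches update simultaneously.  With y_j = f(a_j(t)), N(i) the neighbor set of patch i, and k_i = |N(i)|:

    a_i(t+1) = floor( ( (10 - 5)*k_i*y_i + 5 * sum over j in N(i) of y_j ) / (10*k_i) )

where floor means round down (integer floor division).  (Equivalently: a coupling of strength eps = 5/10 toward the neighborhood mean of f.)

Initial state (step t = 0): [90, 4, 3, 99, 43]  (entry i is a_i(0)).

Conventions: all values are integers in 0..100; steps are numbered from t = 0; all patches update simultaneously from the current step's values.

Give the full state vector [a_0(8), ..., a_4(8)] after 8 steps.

Simulating step by step:
t=0: [90, 4, 3, 99, 43]
t=1: [24, 19, 17, 15, 41]
t=2: [50, 47, 46, 44, 57]
t=3: [73, 72, 72, 72, 72]
t=4: [58, 58, 58, 58, 58]
t=5: [72, 72, 72, 72, 72]
t=6: [59, 59, 59, 59, 59]
t=7: [71, 71, 71, 71, 71]
t=8: [60, 60, 60, 60, 60]

Answer: [60, 60, 60, 60, 60]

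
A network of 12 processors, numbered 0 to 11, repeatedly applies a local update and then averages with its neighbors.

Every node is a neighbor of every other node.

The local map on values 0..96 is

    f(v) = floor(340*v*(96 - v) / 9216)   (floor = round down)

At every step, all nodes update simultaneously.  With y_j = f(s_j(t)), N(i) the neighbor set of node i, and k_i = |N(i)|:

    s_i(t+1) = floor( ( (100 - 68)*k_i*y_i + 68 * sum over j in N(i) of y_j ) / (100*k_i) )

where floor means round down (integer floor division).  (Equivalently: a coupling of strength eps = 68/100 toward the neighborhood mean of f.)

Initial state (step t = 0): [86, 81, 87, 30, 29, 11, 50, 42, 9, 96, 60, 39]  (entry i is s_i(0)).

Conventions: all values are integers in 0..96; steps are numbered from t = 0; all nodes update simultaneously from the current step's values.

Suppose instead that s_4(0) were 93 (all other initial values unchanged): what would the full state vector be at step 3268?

Answer: [83, 83, 83, 83, 83, 83, 83, 83, 83, 83, 83, 83]
Key observation: The state at step 3, [42, 42, 42, 42, 42, 42, 42, 42, 42, 42, 42, 42], reappears at step 7: the system is in a cycle of period 4 from step 3 on.  Therefore the state at step 3268 equals the state at step 3 + ((3268 - 3) mod 4) = 4, which is [83, 83, 83, 83, 83, 83, 83, 83, 83, 83, 83, 83].

Derivation:
t=0: [86, 81, 87, 30, 93, 11, 50, 42, 9, 96, 60, 39]
t=1: [43, 46, 42, 54, 38, 44, 57, 57, 42, 35, 56, 56]
t=2: [82, 82, 82, 82, 81, 82, 82, 82, 82, 81, 82, 82]
t=3: [42, 42, 42, 42, 42, 42, 42, 42, 42, 42, 42, 42]
t=4: [83, 83, 83, 83, 83, 83, 83, 83, 83, 83, 83, 83]
t=5: [39, 39, 39, 39, 39, 39, 39, 39, 39, 39, 39, 39]
t=6: [82, 82, 82, 82, 82, 82, 82, 82, 82, 82, 82, 82]
t=7: [42, 42, 42, 42, 42, 42, 42, 42, 42, 42, 42, 42]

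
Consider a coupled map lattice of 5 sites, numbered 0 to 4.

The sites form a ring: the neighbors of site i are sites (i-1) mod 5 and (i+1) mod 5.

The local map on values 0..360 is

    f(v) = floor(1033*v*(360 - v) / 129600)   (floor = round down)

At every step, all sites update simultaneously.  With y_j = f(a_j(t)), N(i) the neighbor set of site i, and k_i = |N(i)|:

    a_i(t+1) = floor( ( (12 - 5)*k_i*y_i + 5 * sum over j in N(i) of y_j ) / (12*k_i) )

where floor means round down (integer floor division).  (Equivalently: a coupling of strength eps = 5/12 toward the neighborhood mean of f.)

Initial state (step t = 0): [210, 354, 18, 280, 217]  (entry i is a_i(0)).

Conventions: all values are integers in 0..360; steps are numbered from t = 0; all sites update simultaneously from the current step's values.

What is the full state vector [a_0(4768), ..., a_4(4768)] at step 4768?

Simulating step by step:
t=0: [210, 354, 18, 280, 217]
t=1: [201, 71, 69, 165, 233]
t=2: [231, 181, 180, 231, 243]
t=3: [239, 253, 253, 239, 230]
t=4: [228, 218, 218, 228, 234]
t=5: [239, 244, 244, 239, 236]
t=6: [229, 226, 226, 229, 231]
t=7: [239, 240, 240, 239, 237]
t=8: [230, 229, 229, 230, 231]
t=9: [238, 238, 238, 238, 237]
t=10: [231, 231, 231, 231, 231]
t=11: [237, 237, 237, 237, 237]
t=12: [232, 232, 232, 232, 232]
t=13: [236, 236, 236, 236, 236]
t=14: [233, 233, 233, 233, 233]
t=15: [235, 235, 235, 235, 235]
t=16: [234, 234, 234, 234, 234]
t=17: [235, 235, 235, 235, 235]

Answer: [234, 234, 234, 234, 234]
Key observation: The state at step 15, [235, 235, 235, 235, 235], reappears at step 17: the system is in a cycle of period 2 from step 15 on.  Therefore the state at step 4768 equals the state at step 15 + ((4768 - 15) mod 2) = 16, which is [234, 234, 234, 234, 234].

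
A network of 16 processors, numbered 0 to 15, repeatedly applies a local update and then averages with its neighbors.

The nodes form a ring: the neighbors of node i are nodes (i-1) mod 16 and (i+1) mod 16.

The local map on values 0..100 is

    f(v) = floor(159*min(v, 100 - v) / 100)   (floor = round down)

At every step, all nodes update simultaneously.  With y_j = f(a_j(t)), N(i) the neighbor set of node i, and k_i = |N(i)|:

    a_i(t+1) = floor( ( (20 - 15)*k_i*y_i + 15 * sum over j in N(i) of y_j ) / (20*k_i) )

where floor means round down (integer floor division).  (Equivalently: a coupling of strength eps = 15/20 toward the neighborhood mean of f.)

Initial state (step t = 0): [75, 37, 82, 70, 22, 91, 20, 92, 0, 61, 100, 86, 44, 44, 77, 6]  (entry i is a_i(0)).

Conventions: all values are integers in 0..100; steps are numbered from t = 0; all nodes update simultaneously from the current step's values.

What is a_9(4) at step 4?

Answer: a_9(4) = 68

Derivation:
t=0: [75, 37, 82, 70, 22, 91, 20, 92, 0, 61, 100, 86, 44, 44, 77, 6]
t=1: [34, 39, 46, 35, 31, 27, 17, 14, 27, 15, 31, 31, 51, 56, 38, 30]
t=2: [54, 63, 62, 59, 48, 39, 30, 31, 27, 39, 39, 59, 63, 68, 58, 54]
t=3: [67, 64, 61, 67, 66, 61, 53, 45, 52, 54, 63, 61, 57, 59, 62, 70]
t=4: [52, 57, 56, 56, 56, 63, 68, 74, 73, 68, 65, 62, 64, 64, 57, 53]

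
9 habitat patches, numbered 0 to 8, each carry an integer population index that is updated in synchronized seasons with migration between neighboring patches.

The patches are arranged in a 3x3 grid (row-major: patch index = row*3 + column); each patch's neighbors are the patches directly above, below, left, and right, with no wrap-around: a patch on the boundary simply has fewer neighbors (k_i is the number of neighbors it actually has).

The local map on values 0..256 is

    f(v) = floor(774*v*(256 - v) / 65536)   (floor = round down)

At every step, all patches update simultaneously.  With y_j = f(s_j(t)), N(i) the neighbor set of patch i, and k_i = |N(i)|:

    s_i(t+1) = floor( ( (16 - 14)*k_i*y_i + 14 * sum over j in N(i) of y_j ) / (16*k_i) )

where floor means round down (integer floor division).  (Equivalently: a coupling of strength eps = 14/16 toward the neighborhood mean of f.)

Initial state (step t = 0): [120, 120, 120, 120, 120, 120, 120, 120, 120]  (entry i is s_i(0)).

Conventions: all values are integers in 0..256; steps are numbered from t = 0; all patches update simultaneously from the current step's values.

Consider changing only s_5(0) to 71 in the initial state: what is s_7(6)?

Answer: s_7(6) = 155
Key observation: This trace re-runs the system from the modified initial state.

Derivation:
t=0: [120, 120, 120, 120, 120, 71, 120, 120, 120]
t=1: [192, 192, 175, 192, 183, 187, 192, 192, 175]
t=2: [145, 154, 150, 148, 148, 162, 145, 154, 150]
t=3: [186, 187, 182, 189, 184, 186, 186, 187, 182]
t=4: [150, 155, 153, 153, 152, 157, 150, 155, 153]
t=5: [185, 186, 183, 186, 184, 185, 185, 186, 183]
t=6: [153, 155, 154, 155, 153, 156, 153, 155, 154]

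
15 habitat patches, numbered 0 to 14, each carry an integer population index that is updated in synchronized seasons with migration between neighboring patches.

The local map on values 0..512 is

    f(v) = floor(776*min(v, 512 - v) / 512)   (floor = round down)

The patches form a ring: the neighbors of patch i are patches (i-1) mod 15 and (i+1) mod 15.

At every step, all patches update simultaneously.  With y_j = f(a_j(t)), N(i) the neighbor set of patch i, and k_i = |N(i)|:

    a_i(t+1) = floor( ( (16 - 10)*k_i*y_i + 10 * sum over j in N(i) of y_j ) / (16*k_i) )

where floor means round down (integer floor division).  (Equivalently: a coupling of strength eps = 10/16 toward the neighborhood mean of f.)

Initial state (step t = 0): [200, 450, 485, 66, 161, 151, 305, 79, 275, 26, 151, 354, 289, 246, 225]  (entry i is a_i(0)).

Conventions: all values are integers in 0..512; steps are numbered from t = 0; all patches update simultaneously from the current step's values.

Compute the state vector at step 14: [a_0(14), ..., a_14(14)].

Answer: [242, 271, 322, 353, 353, 336, 331, 343, 345, 316, 262, 230, 228, 236, 237]

Derivation:
t=0: [200, 450, 485, 66, 161, 151, 305, 79, 275, 26, 151, 354, 289, 246, 225]
t=1: [249, 142, 75, 126, 194, 259, 225, 254, 184, 198, 172, 266, 317, 351, 338]
t=2: [290, 233, 168, 198, 289, 342, 367, 337, 318, 280, 307, 312, 303, 265, 292]
t=3: [340, 316, 299, 297, 300, 270, 245, 259, 302, 320, 320, 309, 330, 343, 346]
t=4: [268, 293, 315, 322, 336, 353, 373, 358, 329, 299, 296, 292, 279, 260, 255]
t=5: [362, 332, 304, 283, 264, 238, 226, 239, 277, 309, 327, 337, 355, 373, 379]
t=6: [232, 271, 311, 345, 361, 359, 353, 353, 342, 313, 283, 260, 237, 215, 211]
t=7: [345, 341, 307, 261, 236, 232, 237, 245, 265, 301, 343, 363, 355, 333, 330]
t=8: [261, 273, 315, 350, 362, 355, 360, 368, 355, 316, 266, 238, 243, 261, 266]
t=9: [371, 347, 301, 255, 235, 231, 228, 227, 249, 301, 344, 366, 369, 373, 377]
t=10: [221, 260, 318, 355, 363, 350, 346, 354, 348, 316, 264, 229, 215, 210, 208]
t=11: [342, 339, 303, 251, 235, 240, 245, 245, 260, 306, 341, 348, 329, 319, 321]
t=12: [268, 277, 319, 352, 365, 363, 368, 374, 356, 317, 272, 260, 272, 286, 279]
t=13: [359, 340, 296, 251, 229, 221, 217, 220, 246, 297, 347, 369, 362, 352, 354]
t=14: [242, 271, 322, 353, 353, 336, 331, 343, 345, 316, 262, 230, 228, 236, 237]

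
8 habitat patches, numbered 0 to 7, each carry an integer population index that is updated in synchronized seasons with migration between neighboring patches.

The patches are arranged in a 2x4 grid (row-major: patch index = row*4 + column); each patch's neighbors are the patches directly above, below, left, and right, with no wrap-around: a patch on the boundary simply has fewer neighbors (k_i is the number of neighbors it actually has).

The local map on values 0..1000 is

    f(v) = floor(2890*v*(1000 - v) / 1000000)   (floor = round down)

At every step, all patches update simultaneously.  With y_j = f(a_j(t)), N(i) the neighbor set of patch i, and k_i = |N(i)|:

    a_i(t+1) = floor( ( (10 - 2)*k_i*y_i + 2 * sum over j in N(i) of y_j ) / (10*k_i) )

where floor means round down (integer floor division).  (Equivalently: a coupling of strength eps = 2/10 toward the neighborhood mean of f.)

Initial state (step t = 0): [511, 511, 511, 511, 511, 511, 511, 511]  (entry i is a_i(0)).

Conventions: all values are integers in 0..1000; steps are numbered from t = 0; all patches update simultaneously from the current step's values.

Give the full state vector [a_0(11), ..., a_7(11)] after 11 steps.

Simulating step by step:
t=0: [511, 511, 511, 511, 511, 511, 511, 511]
t=1: [722, 722, 722, 722, 722, 722, 722, 722]
t=2: [580, 580, 580, 580, 580, 580, 580, 580]
t=3: [704, 704, 704, 704, 704, 704, 704, 704]
t=4: [602, 602, 602, 602, 602, 602, 602, 602]
t=5: [692, 692, 692, 692, 692, 692, 692, 692]
t=6: [615, 615, 615, 615, 615, 615, 615, 615]
t=7: [684, 684, 684, 684, 684, 684, 684, 684]
t=8: [624, 624, 624, 624, 624, 624, 624, 624]
t=9: [678, 678, 678, 678, 678, 678, 678, 678]
t=10: [630, 630, 630, 630, 630, 630, 630, 630]
t=11: [673, 673, 673, 673, 673, 673, 673, 673]

Answer: [673, 673, 673, 673, 673, 673, 673, 673]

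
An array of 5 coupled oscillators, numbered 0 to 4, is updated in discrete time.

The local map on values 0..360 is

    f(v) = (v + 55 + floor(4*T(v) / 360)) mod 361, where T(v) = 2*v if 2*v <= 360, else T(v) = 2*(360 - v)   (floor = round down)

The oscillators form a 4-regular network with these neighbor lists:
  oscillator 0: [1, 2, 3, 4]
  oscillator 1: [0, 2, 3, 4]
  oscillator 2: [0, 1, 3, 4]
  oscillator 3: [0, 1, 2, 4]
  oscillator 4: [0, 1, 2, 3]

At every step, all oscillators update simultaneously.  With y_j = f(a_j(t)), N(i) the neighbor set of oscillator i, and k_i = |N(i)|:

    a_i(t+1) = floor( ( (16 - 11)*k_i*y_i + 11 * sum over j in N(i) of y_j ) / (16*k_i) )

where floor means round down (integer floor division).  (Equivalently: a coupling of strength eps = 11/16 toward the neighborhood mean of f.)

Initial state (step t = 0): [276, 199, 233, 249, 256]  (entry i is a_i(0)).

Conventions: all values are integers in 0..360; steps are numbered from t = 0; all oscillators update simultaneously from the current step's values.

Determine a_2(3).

Answer: a_2(3) = 48

Derivation:
t=0: [276, 199, 233, 249, 256]
t=1: [304, 293, 298, 300, 301]
t=2: [355, 354, 355, 355, 355]
t=3: [48, 48, 48, 48, 48]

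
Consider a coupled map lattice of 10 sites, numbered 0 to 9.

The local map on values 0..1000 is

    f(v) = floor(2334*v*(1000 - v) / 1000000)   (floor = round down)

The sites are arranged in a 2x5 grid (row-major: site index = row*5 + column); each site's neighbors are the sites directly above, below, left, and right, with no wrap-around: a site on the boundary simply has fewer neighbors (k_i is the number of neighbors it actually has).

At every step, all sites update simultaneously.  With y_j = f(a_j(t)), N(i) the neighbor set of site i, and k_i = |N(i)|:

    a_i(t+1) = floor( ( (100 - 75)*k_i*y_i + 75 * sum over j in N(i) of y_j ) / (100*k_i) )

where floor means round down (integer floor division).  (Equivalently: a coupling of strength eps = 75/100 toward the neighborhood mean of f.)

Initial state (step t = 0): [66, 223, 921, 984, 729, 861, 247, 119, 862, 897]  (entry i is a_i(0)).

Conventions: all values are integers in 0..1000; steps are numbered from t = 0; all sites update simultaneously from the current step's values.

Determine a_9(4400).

Simulating step by step:
t=0: [66, 223, 921, 984, 729, 861, 247, 119, 862, 897]
t=1: [291, 287, 213, 235, 209, 286, 340, 281, 193, 330]
t=2: [477, 468, 439, 389, 446, 495, 486, 437, 442, 409]
t=3: [582, 580, 570, 569, 563, 582, 580, 576, 566, 572]
t=4: [567, 568, 570, 572, 572, 567, 568, 570, 571, 572]
t=5: [572, 572, 571, 571, 571, 572, 572, 571, 571, 571]
t=6: [571, 571, 571, 571, 571, 571, 571, 571, 571, 571]
t=7: [571, 571, 571, 571, 571, 571, 571, 571, 571, 571]

Answer: a_9(4400) = 571
Key observation: The state at step 6, [571, 571, 571, 571, 571, 571, 571, 571, 571, 571], reappears at step 7: the system is in a cycle of period 1 from step 6 on.  Therefore the state at step 4400 equals the state at step 6 + ((4400 - 6) mod 1) = 6, which is [571, 571, 571, 571, 571, 571, 571, 571, 571, 571].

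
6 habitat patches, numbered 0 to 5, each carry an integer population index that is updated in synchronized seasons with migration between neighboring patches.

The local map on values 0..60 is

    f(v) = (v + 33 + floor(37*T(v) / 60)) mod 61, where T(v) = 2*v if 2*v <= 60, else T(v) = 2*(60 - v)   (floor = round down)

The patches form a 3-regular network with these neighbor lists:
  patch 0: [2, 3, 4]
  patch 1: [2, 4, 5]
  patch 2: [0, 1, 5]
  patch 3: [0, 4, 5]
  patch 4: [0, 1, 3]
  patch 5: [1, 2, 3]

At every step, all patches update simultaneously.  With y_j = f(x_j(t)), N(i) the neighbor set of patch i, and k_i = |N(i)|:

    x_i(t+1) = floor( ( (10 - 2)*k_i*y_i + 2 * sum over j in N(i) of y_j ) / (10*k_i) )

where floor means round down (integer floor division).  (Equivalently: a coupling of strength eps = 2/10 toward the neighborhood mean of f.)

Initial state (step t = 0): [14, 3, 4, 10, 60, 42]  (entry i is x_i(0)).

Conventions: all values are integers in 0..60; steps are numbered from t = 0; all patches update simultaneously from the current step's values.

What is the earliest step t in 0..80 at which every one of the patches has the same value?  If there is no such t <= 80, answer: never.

Simulating step by step:
t=0: [14, 3, 4, 10, 60, 42]  (not all equal)
t=1: [10, 38, 38, 48, 32, 37]  (not all equal)
t=2: [51, 37, 38, 35, 38, 36]  (not all equal)
t=3: [34, 37, 36, 36, 36, 37]  (not all equal)
t=4: [37, 37, 37, 37, 37, 37]  (all equal)

Answer: 4
Key observation: Synchronization is absorbing here: once all patches are equal they stay equal, and step 4 is the first all-equal step.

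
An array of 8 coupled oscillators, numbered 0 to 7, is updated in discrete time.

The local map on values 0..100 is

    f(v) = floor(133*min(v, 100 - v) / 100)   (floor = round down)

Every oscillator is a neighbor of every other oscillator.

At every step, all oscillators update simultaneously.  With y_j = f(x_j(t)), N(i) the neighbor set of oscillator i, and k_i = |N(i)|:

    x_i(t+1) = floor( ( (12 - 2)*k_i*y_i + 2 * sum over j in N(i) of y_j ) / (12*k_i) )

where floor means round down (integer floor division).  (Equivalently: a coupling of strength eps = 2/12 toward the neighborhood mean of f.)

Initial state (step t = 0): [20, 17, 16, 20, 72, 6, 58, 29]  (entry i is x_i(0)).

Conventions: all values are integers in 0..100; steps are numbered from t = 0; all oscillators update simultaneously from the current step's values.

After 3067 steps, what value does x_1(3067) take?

Answer: x_1(3067) = 49
Key observation: The state at step 14, [62, 62, 62, 62, 62, 61, 64, 62], reappears at step 18: the system is in a cycle of period 4 from step 14 on.  Therefore the state at step 3067 equals the state at step 14 + ((3067 - 14) mod 4) = 15, which is [49, 49, 49, 49, 49, 50, 47, 49].

Derivation:
t=0: [20, 17, 16, 20, 72, 6, 58, 29]
t=1: [26, 23, 22, 26, 35, 11, 50, 36]
t=2: [34, 31, 30, 34, 44, 18, 60, 45]
t=3: [45, 41, 40, 45, 55, 27, 51, 56]
t=4: [58, 54, 53, 58, 58, 38, 63, 57]
t=5: [55, 59, 60, 55, 55, 51, 50, 56]
t=6: [59, 54, 54, 59, 59, 63, 64, 58]
t=7: [54, 59, 59, 54, 54, 50, 48, 54]
t=8: [60, 55, 55, 60, 60, 64, 62, 60]
t=9: [53, 57, 57, 53, 53, 48, 50, 53]
t=10: [61, 57, 57, 61, 61, 62, 65, 61]
t=11: [51, 56, 56, 51, 51, 50, 47, 51]
t=12: [64, 58, 58, 64, 64, 65, 62, 64]
t=13: [47, 53, 53, 47, 47, 46, 49, 47]
t=14: [62, 62, 62, 62, 62, 61, 64, 62]
t=15: [49, 49, 49, 49, 49, 50, 47, 49]
t=16: [64, 64, 64, 64, 64, 65, 62, 64]
t=17: [47, 47, 47, 47, 47, 46, 49, 47]
t=18: [62, 62, 62, 62, 62, 61, 64, 62]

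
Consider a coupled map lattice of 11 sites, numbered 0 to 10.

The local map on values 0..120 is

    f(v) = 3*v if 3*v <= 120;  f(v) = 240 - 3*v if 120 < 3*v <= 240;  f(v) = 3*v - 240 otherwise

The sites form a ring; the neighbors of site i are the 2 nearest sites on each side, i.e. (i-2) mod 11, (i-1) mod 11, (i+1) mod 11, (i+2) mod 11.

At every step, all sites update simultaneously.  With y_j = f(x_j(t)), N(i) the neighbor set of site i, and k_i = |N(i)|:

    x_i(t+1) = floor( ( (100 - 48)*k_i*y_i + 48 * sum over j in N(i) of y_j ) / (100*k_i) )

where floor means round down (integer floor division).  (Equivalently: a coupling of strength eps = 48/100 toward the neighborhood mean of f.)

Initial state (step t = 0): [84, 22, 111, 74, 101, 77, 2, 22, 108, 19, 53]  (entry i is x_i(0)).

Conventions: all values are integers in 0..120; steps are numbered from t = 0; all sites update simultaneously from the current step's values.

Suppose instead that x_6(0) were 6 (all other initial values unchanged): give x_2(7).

Answer: x_2(7) = 30
Key observation: This trace re-runs the system from the modified initial state.

Derivation:
t=0: [84, 22, 111, 74, 101, 77, 6, 22, 108, 19, 53]
t=1: [41, 58, 67, 37, 49, 24, 36, 54, 70, 58, 68]
t=2: [85, 70, 66, 90, 87, 84, 88, 73, 50, 65, 52]
t=3: [31, 36, 33, 28, 23, 17, 29, 31, 67, 48, 65]
t=4: [90, 94, 93, 82, 74, 66, 75, 81, 58, 82, 63]
t=5: [32, 36, 31, 20, 21, 26, 23, 17, 43, 21, 43]
t=6: [94, 99, 87, 72, 68, 69, 72, 65, 93, 77, 103]
t=7: [40, 48, 30, 30, 30, 32, 30, 36, 37, 28, 53]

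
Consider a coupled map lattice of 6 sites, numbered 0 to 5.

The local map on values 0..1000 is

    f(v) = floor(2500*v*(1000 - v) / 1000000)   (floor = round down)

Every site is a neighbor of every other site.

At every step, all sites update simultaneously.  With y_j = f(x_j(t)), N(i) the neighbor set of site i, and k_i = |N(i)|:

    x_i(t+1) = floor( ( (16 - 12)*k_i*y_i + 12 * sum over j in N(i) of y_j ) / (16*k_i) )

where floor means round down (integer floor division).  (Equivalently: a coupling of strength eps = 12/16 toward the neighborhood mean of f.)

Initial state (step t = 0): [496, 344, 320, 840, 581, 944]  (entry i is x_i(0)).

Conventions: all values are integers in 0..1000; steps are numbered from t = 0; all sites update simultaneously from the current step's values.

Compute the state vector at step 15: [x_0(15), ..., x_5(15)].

Answer: [600, 600, 600, 600, 600, 600]

Derivation:
t=0: [496, 344, 320, 840, 581, 944]
t=1: [483, 477, 475, 454, 482, 434]
t=2: [621, 621, 621, 620, 621, 620]
t=3: [588, 588, 588, 588, 588, 588]
t=4: [605, 605, 605, 605, 605, 605]
t=5: [597, 597, 597, 597, 597, 597]
t=6: [601, 601, 601, 601, 601, 601]
t=7: [599, 599, 599, 599, 599, 599]
t=8: [600, 600, 600, 600, 600, 600]
t=9: [600, 600, 600, 600, 600, 600]
t=10: [600, 600, 600, 600, 600, 600]
t=11: [600, 600, 600, 600, 600, 600]
t=12: [600, 600, 600, 600, 600, 600]
t=13: [600, 600, 600, 600, 600, 600]
t=14: [600, 600, 600, 600, 600, 600]
t=15: [600, 600, 600, 600, 600, 600]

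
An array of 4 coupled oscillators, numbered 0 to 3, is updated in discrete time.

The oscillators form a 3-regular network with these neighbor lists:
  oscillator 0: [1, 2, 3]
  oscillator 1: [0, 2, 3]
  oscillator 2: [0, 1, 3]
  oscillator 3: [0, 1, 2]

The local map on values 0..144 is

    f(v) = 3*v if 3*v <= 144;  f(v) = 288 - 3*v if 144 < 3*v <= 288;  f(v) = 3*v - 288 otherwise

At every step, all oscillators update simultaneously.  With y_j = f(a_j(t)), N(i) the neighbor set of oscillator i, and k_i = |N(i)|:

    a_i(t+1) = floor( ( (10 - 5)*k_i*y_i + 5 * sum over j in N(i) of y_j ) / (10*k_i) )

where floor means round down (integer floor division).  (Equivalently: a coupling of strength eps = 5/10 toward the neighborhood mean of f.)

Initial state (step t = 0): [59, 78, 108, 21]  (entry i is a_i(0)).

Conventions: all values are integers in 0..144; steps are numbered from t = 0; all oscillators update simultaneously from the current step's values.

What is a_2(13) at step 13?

Simulating step by step:
t=0: [59, 78, 108, 21]
t=1: [81, 62, 56, 65]
t=2: [75, 94, 100, 91]
t=3: [37, 18, 20, 21]
t=4: [85, 66, 68, 69]
t=5: [59, 78, 76, 75]
t=6: [85, 66, 68, 69]
t=7: [59, 78, 76, 75]
t=8: [85, 66, 68, 69]
t=9: [59, 78, 76, 75]
t=10: [85, 66, 68, 69]
t=11: [59, 78, 76, 75]
t=12: [85, 66, 68, 69]
t=13: [59, 78, 76, 75]

Answer: a_2(13) = 76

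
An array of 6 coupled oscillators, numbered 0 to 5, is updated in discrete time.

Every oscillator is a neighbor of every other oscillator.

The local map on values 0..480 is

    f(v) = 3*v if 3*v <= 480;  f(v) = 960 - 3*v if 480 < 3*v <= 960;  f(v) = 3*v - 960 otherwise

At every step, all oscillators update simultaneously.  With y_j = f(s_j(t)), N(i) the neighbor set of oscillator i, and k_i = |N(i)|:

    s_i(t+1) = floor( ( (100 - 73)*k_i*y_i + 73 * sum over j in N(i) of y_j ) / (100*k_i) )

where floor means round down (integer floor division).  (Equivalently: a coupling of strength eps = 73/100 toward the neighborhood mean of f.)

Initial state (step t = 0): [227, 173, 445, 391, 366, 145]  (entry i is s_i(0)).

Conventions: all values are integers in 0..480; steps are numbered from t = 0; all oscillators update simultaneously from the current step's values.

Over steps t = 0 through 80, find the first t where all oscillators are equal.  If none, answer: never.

Simulating step by step:
t=0: [227, 173, 445, 391, 366, 145]  (not all equal)
t=1: [309, 329, 321, 301, 291, 328]  (not all equal)
t=2: [37, 37, 34, 40, 44, 36]  (not all equal)
t=3: [113, 113, 112, 114, 116, 113]  (not all equal)
t=4: [340, 340, 339, 340, 341, 340]  (not all equal)
t=5: [60, 60, 59, 60, 60, 60]  (not all equal)
t=6: [179, 179, 179, 179, 179, 179]  (all equal)

Answer: 6
Key observation: Synchronization is absorbing here: once all oscillators are equal they stay equal, and step 6 is the first all-equal step.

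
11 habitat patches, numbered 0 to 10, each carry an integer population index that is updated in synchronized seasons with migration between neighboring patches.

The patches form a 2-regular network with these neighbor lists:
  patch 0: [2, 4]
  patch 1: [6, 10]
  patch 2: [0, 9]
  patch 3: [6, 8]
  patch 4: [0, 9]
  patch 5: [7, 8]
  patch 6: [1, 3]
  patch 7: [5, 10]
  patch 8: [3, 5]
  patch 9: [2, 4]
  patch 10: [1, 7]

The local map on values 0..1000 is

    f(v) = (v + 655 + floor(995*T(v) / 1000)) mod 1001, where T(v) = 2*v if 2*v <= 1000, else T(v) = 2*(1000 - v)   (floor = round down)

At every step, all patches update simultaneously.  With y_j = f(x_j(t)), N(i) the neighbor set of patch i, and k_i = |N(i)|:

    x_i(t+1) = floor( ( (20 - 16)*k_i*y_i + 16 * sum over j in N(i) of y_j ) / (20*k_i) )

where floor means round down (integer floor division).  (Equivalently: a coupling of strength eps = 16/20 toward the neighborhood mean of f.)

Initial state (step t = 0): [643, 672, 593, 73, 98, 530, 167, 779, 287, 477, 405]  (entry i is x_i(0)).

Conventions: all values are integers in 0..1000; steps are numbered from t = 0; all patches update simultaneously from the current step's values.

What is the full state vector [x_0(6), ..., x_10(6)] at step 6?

Answer: [857, 513, 839, 469, 840, 787, 701, 838, 821, 857, 847]

Derivation:
t=0: [643, 672, 593, 73, 98, 530, 167, 779, 287, 477, 405]
t=1: [402, 602, 45, 440, 223, 577, 771, 567, 498, 417, 912]
t=2: [614, 657, 859, 602, 766, 103, 582, 341, 444, 623, 199]
t=3: [678, 324, 183, 428, 201, 854, 429, 619, 599, 676, 716]
t=4: [376, 872, 818, 580, 829, 191, 809, 699, 702, 376, 447]
t=5: [818, 889, 789, 730, 787, 805, 507, 676, 307, 818, 890]
t=6: [857, 513, 839, 469, 840, 787, 701, 838, 821, 857, 847]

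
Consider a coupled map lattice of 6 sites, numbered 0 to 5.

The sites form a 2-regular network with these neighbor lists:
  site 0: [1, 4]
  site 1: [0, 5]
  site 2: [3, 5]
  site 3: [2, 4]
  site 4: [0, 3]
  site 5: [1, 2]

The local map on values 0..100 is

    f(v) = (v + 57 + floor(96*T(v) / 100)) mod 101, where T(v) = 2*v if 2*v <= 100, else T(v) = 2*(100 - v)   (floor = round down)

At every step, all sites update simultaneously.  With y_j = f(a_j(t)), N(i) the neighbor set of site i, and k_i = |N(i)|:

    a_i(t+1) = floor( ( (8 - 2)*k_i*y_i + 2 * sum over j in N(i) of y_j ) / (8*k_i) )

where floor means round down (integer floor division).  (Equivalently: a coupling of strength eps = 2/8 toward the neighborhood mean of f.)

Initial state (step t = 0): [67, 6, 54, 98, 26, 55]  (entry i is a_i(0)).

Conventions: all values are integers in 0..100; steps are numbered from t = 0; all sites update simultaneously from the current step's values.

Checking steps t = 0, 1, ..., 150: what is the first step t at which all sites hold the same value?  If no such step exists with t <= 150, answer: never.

Simulating step by step:
t=0: [67, 6, 54, 98, 26, 55]  (not all equal)
t=1: [77, 78, 92, 58, 41, 94]  (not all equal)
t=2: [76, 74, 66, 87, 77, 63]  (not all equal)
t=3: [78, 80, 84, 70, 75, 88]  (not all equal)
t=4: [76, 73, 71, 80, 79, 68]  (not all equal)
t=5: [77, 80, 81, 75, 75, 84]  (not all equal)
t=6: [76, 73, 73, 78, 78, 70]  (not all equal)
t=7: [78, 80, 79, 76, 76, 82]  (not all equal)
t=8: [76, 74, 75, 77, 77, 72]  (not all equal)
t=9: [78, 79, 79, 77, 77, 80]  (not all equal)
t=10: [76, 75, 75, 76, 76, 74]  (not all equal)
t=11: [78, 78, 78, 78, 78, 79]  (not all equal)
t=12: [76, 75, 75, 76, 76, 75]  (not all equal)
t=13: [78, 78, 78, 78, 78, 79]  (not all equal)

Answer: never
Key observation: The state at step 11 reappears at step 13 — the system is in a cycle of period 2 from step 11 on.  No step 0..13 is synchronized, and the cycle repeats forever, so no step up to 150 (or ever) has all sites equal.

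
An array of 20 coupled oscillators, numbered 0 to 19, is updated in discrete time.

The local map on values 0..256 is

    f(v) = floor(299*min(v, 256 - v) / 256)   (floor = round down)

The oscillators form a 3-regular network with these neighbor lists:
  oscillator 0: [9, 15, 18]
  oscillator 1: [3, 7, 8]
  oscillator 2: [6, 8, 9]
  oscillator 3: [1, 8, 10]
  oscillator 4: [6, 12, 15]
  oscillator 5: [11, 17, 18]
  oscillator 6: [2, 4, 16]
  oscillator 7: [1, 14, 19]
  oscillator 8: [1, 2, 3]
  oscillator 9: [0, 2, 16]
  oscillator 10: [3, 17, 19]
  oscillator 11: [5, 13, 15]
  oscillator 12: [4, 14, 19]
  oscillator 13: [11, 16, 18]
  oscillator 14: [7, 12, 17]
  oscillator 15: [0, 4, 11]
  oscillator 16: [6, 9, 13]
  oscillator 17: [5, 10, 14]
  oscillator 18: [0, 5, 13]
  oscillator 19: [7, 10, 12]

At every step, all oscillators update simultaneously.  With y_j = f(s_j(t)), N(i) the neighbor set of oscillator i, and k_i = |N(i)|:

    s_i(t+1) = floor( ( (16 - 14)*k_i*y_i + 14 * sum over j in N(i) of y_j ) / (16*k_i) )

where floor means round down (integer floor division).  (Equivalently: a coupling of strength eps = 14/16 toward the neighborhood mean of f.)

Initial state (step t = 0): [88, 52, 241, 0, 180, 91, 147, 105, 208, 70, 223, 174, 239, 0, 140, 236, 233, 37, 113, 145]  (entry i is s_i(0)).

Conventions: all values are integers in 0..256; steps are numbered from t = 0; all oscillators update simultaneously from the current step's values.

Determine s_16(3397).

Answer: s_16(3397) = 127
Key observation: The state at step 20, [147, 147, 147, 147, 147, 147, 147, 147, 147, 147, 147, 147, 147, 147, 147, 147, 147, 147, 147, 147], reappears at step 24: the system is in a cycle of period 4 from step 20 on.  Therefore the state at step 3397 equals the state at step 20 + ((3397 - 20) mod 4) = 21, which is [127, 127, 127, 127, 127, 127, 127, 127, 127, 127, 127, 127, 127, 127, 127, 127, 127, 127, 127, 127].

Derivation:
t=0: [88, 52, 241, 0, 180, 91, 147, 105, 208, 70, 223, 174, 239, 0, 140, 236, 233, 37, 113, 145]
t=1: [81, 59, 79, 44, 60, 91, 54, 109, 29, 52, 54, 49, 105, 73, 70, 86, 63, 86, 77, 68]
t=2: [84, 70, 57, 54, 91, 85, 76, 82, 65, 83, 74, 92, 82, 74, 111, 76, 69, 85, 94, 100]
t=3: [97, 78, 83, 78, 92, 104, 84, 106, 70, 83, 91, 93, 114, 97, 100, 101, 88, 103, 96, 95]
t=4: [108, 97, 92, 92, 114, 114, 101, 107, 91, 102, 106, 115, 113, 108, 124, 110, 102, 115, 115, 119]
t=5: [126, 112, 113, 113, 126, 133, 119, 130, 108, 117, 125, 129, 137, 128, 131, 130, 120, 133, 129, 127]
t=6: [144, 134, 133, 133, 141, 145, 139, 141, 130, 138, 141, 146, 145, 145, 142, 147, 140, 144, 146, 143]
t=7: [130, 141, 140, 141, 131, 128, 137, 135, 143, 136, 134, 128, 132, 130, 131, 130, 134, 131, 129, 132]
t=8: [145, 135, 136, 135, 143, 147, 140, 141, 133, 141, 141, 147, 144, 146, 143, 147, 141, 145, 147, 142]
t=9: [129, 139, 137, 139, 130, 127, 135, 134, 140, 134, 134, 127, 131, 129, 131, 128, 132, 130, 127, 132]
t=10: [146, 137, 139, 137, 145, 147, 142, 141, 136, 143, 142, 148, 145, 146, 144, 147, 143, 145, 148, 143]
t=11: [128, 137, 134, 137, 129, 127, 132, 133, 137, 131, 132, 127, 129, 127, 130, 127, 130, 129, 127, 131]
t=12: [147, 139, 142, 139, 146, 148, 145, 143, 139, 145, 143, 148, 146, 147, 146, 148, 145, 146, 148, 145]
t=13: [127, 134, 131, 134, 127, 126, 129, 131, 135, 129, 131, 126, 128, 127, 128, 126, 128, 128, 126, 129]
t=14: [147, 142, 145, 142, 148, 147, 147, 146, 142, 147, 146, 147, 148, 147, 147, 147, 148, 147, 147, 146]
t=15: [127, 131, 129, 131, 126, 127, 127, 129, 131, 127, 129, 127, 126, 126, 127, 126, 126, 127, 127, 127]
t=16: [147, 145, 147, 145, 147, 148, 147, 147, 145, 147, 147, 147, 147, 147, 147, 147, 147, 148, 147, 147]
t=17: [127, 128, 127, 128, 127, 126, 127, 127, 128, 127, 127, 126, 127, 127, 126, 127, 127, 126, 126, 127]
t=18: [147, 148, 148, 148, 148, 147, 148, 148, 148, 148, 148, 147, 147, 147, 147, 147, 148, 147, 147, 148]
t=19: [126, 126, 126, 126, 126, 127, 126, 126, 126, 126, 126, 127, 126, 126, 126, 126, 126, 126, 127, 126]
t=20: [147, 147, 147, 147, 147, 147, 147, 147, 147, 147, 147, 147, 147, 147, 147, 147, 147, 147, 147, 147]
t=21: [127, 127, 127, 127, 127, 127, 127, 127, 127, 127, 127, 127, 127, 127, 127, 127, 127, 127, 127, 127]
t=22: [148, 148, 148, 148, 148, 148, 148, 148, 148, 148, 148, 148, 148, 148, 148, 148, 148, 148, 148, 148]
t=23: [126, 126, 126, 126, 126, 126, 126, 126, 126, 126, 126, 126, 126, 126, 126, 126, 126, 126, 126, 126]
t=24: [147, 147, 147, 147, 147, 147, 147, 147, 147, 147, 147, 147, 147, 147, 147, 147, 147, 147, 147, 147]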